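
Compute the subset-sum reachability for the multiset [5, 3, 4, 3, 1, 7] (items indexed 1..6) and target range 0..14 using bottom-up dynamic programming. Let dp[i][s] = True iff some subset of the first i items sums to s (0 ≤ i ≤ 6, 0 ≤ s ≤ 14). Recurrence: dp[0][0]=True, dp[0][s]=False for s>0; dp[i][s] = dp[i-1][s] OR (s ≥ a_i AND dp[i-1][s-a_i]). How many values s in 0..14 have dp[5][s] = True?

13

i\s   0   1   2   3   4   5   6   7   8   9  10  11  12  13  14
  0   T   F   F   F   F   F   F   F   F   F   F   F   F   F   F
  1   T   F   F   F   F   T   F   F   F   F   F   F   F   F   F
  2   T   F   F   T   F   T   F   F   T   F   F   F   F   F   F
  3   T   F   F   T   T   T   F   T   T   T   F   F   T   F   F
  4   T   F   F   T   T   T   T   T   T   T   T   T   T   F   F
  5   T   T   F   T   T   T   T   T   T   T   T   T   T   T   F
  6   T   T   F   T   T   T   T   T   T   T   T   T   T   T   T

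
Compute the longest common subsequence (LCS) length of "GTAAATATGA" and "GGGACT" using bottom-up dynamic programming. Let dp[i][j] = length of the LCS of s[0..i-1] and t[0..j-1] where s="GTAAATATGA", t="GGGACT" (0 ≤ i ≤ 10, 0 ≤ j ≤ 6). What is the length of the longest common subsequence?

   ''  G  G  G  A  C  T
''  0  0  0  0  0  0  0
 G  0  1  1  1  1  1  1
 T  0  1  1  1  1  1  2
 A  0  1  1  1  2  2  2
 A  0  1  1  1  2  2  2
 A  0  1  1  1  2  2  2
 T  0  1  1  1  2  2  3
 A  0  1  1  1  2  2  3
 T  0  1  1  1  2  2  3
 G  0  1  2  2  2  2  3
 A  0  1  2  2  3  3  3

3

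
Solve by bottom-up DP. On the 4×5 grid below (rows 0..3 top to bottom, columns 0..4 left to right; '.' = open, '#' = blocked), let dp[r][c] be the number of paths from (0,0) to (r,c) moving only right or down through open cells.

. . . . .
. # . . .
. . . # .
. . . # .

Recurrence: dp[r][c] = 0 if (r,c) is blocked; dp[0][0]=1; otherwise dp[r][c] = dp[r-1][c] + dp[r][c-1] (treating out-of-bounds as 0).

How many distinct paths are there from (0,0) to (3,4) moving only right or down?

r\c   0   1   2   3   4
  0   1   1   1   1   1
  1   1   0   1   2   3
  2   1   1   2   0   3
  3   1   2   4   0   3

3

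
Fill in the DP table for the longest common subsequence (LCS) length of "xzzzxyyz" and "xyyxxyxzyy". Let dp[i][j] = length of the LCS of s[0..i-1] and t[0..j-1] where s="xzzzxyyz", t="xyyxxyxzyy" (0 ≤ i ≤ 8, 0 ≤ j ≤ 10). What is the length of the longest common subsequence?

   ''  x  y  y  x  x  y  x  z  y  y
''  0  0  0  0  0  0  0  0  0  0  0
 x  0  1  1  1  1  1  1  1  1  1  1
 z  0  1  1  1  1  1  1  1  2  2  2
 z  0  1  1  1  1  1  1  1  2  2  2
 z  0  1  1  1  1  1  1  1  2  2  2
 x  0  1  1  1  2  2  2  2  2  2  2
 y  0  1  2  2  2  2  3  3  3  3  3
 y  0  1  2  3  3  3  3  3  3  4  4
 z  0  1  2  3  3  3  3  3  4  4  4

4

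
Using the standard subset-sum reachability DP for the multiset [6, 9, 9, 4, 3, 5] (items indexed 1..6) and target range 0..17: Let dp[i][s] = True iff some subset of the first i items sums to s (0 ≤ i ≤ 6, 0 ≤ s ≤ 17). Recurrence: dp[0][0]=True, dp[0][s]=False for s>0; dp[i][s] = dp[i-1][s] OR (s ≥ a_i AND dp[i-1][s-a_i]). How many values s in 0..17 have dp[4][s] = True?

i\s   0   1   2   3   4   5   6   7   8   9  10  11  12  13  14  15  16  17
  0   T   F   F   F   F   F   F   F   F   F   F   F   F   F   F   F   F   F
  1   T   F   F   F   F   F   T   F   F   F   F   F   F   F   F   F   F   F
  2   T   F   F   F   F   F   T   F   F   T   F   F   F   F   F   T   F   F
  3   T   F   F   F   F   F   T   F   F   T   F   F   F   F   F   T   F   F
  4   T   F   F   F   T   F   T   F   F   T   T   F   F   T   F   T   F   F
  5   T   F   F   T   T   F   T   T   F   T   T   F   T   T   F   T   T   F
  6   T   F   F   T   T   T   T   T   T   T   T   T   T   T   T   T   T   T

7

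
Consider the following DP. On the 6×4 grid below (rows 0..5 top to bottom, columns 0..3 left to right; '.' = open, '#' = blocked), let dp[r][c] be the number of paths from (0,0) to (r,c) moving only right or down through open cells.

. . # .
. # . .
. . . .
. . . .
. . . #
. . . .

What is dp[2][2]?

r\c   0   1   2   3
  0   1   1   0   0
  1   1   0   0   0
  2   1   1   1   1
  3   1   2   3   4
  4   1   3   6   0
  5   1   4  10  10

1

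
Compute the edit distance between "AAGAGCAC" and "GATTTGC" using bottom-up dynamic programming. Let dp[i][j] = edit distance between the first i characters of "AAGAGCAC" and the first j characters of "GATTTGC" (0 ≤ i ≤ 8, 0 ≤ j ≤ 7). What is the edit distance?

6

   ''  G  A  T  T  T  G  C
''  0  1  2  3  4  5  6  7
 A  1  1  1  2  3  4  5  6
 A  2  2  1  2  3  4  5  6
 G  3  2  2  2  3  4  4  5
 A  4  3  2  3  3  4  5  5
 G  5  4  3  3  4  4  4  5
 C  6  5  4  4  4  5  5  4
 A  7  6  5  5  5  5  6  5
 C  8  7  6  6  6  6  6  6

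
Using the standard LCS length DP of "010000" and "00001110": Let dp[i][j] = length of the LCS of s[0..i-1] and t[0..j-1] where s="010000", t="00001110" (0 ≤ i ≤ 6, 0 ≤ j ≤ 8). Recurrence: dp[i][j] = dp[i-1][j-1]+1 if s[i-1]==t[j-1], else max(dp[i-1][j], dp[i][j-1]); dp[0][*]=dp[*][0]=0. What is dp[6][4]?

   ''  0  0  0  0  1  1  1  0
''  0  0  0  0  0  0  0  0  0
 0  0  1  1  1  1  1  1  1  1
 1  0  1  1  1  1  2  2  2  2
 0  0  1  2  2  2  2  2  2  3
 0  0  1  2  3  3  3  3  3  3
 0  0  1  2  3  4  4  4  4  4
 0  0  1  2  3  4  4  4  4  5

4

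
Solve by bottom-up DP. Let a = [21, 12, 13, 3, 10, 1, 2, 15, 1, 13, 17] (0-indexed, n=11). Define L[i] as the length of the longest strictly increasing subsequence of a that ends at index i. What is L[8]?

   i    0    1    2    3    4    5    6    7    8    9   10
a[i]   21   12   13    3   10    1    2   15    1   13   17
L[i]    1    1    2    1    2    1    2    3    1    3    4

1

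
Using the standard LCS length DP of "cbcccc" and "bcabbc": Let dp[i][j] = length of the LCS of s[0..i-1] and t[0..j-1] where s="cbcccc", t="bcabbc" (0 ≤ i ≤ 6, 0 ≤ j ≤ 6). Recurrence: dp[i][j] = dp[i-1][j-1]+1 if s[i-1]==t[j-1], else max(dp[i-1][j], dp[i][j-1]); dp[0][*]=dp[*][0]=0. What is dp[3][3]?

2

   ''  b  c  a  b  b  c
''  0  0  0  0  0  0  0
 c  0  0  1  1  1  1  1
 b  0  1  1  1  2  2  2
 c  0  1  2  2  2  2  3
 c  0  1  2  2  2  2  3
 c  0  1  2  2  2  2  3
 c  0  1  2  2  2  2  3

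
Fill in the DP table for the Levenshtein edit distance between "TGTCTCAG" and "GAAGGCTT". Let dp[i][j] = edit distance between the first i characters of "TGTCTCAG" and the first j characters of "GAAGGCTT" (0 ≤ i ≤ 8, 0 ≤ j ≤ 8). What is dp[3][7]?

5

   ''  G  A  A  G  G  C  T  T
''  0  1  2  3  4  5  6  7  8
 T  1  1  2  3  4  5  6  6  7
 G  2  1  2  3  3  4  5  6  7
 T  3  2  2  3  4  4  5  5  6
 C  4  3  3  3  4  5  4  5  6
 T  5  4  4  4  4  5  5  4  5
 C  6  5  5  5  5  5  5  5  5
 A  7  6  5  5  6  6  6  6  6
 G  8  7  6  6  5  6  7  7  7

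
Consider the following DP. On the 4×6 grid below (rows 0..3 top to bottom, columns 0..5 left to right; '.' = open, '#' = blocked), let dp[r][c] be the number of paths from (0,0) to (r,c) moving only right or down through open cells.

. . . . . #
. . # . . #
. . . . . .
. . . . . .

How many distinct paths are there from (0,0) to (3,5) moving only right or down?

r\c   0   1   2   3   4   5
  0   1   1   1   1   1   0
  1   1   2   0   1   2   0
  2   1   3   3   4   6   6
  3   1   4   7  11  17  23

23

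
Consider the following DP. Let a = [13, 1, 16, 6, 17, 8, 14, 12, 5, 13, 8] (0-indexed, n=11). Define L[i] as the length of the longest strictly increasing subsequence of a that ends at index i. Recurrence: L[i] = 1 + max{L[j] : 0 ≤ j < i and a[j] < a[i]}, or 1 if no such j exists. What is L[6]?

4

   i    0    1    2    3    4    5    6    7    8    9   10
a[i]   13    1   16    6   17    8   14   12    5   13    8
L[i]    1    1    2    2    3    3    4    4    2    5    3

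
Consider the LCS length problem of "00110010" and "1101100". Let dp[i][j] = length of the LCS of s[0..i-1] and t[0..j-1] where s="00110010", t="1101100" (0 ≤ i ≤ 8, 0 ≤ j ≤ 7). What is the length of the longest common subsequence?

5

   ''  1  1  0  1  1  0  0
''  0  0  0  0  0  0  0  0
 0  0  0  0  1  1  1  1  1
 0  0  0  0  1  1  1  2  2
 1  0  1  1  1  2  2  2  2
 1  0  1  2  2  2  3  3  3
 0  0  1  2  3  3  3  4  4
 0  0  1  2  3  3  3  4  5
 1  0  1  2  3  4  4  4  5
 0  0  1  2  3  4  4  5  5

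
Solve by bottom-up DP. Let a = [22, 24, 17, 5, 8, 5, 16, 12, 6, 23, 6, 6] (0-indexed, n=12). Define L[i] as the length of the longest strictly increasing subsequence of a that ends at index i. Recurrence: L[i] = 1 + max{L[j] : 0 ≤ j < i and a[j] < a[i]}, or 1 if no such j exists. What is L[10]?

   i    0    1    2    3    4    5    6    7    8    9   10   11
a[i]   22   24   17    5    8    5   16   12    6   23    6    6
L[i]    1    2    1    1    2    1    3    3    2    4    2    2

2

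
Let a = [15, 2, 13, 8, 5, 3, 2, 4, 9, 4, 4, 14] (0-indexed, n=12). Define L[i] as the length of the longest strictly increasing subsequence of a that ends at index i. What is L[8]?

   i    0    1    2    3    4    5    6    7    8    9   10   11
a[i]   15    2   13    8    5    3    2    4    9    4    4   14
L[i]    1    1    2    2    2    2    1    3    4    3    3    5

4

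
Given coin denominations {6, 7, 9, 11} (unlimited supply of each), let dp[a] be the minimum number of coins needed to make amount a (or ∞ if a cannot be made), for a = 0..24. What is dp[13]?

2

 a  0  1  2  3  4  5  6  7  8  9 10 11 12 13 14 15 16 17 18 19 20 21 22 23 24
dp  0  -  -  -  -  -  1  1  -  1  -  1  2  2  2  2  2  2  2  3  2  3  2  3  3
(- denotes ∞ / unreachable)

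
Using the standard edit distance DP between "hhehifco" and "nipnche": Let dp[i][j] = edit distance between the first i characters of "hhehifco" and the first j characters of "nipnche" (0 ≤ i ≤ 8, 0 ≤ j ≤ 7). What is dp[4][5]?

   ''  n  i  p  n  c  h  e
''  0  1  2  3  4  5  6  7
 h  1  1  2  3  4  5  5  6
 h  2  2  2  3  4  5  5  6
 e  3  3  3  3  4  5  6  5
 h  4  4  4  4  4  5  5  6
 i  5  5  4  5  5  5  6  6
 f  6  6  5  5  6  6  6  7
 c  7  7  6  6  6  6  7  7
 o  8  8  7  7  7  7  7  8

5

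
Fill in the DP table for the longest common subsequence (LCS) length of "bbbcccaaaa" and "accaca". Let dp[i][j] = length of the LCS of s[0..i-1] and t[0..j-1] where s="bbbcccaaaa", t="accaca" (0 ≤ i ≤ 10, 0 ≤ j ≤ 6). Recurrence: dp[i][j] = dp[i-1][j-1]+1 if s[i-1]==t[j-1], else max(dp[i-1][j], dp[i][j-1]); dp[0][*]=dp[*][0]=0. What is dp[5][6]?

2

   ''  a  c  c  a  c  a
''  0  0  0  0  0  0  0
 b  0  0  0  0  0  0  0
 b  0  0  0  0  0  0  0
 b  0  0  0  0  0  0  0
 c  0  0  1  1  1  1  1
 c  0  0  1  2  2  2  2
 c  0  0  1  2  2  3  3
 a  0  1  1  2  3  3  4
 a  0  1  1  2  3  3  4
 a  0  1  1  2  3  3  4
 a  0  1  1  2  3  3  4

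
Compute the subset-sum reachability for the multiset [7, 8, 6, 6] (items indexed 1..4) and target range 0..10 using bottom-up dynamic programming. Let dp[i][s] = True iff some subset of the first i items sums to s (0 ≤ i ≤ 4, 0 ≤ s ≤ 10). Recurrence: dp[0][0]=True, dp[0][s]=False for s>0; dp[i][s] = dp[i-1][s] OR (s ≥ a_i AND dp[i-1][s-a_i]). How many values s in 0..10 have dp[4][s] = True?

4

i\s   0   1   2   3   4   5   6   7   8   9  10
  0   T   F   F   F   F   F   F   F   F   F   F
  1   T   F   F   F   F   F   F   T   F   F   F
  2   T   F   F   F   F   F   F   T   T   F   F
  3   T   F   F   F   F   F   T   T   T   F   F
  4   T   F   F   F   F   F   T   T   T   F   F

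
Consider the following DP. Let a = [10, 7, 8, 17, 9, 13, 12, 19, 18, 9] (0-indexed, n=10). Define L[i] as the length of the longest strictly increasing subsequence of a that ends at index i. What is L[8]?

5

   i    0    1    2    3    4    5    6    7    8    9
a[i]   10    7    8   17    9   13   12   19   18    9
L[i]    1    1    2    3    3    4    4    5    5    3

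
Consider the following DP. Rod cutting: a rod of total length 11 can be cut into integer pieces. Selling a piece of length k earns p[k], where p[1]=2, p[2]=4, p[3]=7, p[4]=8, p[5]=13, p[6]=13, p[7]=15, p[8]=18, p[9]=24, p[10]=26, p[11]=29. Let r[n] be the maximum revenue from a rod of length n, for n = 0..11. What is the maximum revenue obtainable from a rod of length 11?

   n    0    1    2    3    4    5    6    7    8    9   10   11
r[n]    0    2    4    7    9   13   15   17   20   24   26   29

29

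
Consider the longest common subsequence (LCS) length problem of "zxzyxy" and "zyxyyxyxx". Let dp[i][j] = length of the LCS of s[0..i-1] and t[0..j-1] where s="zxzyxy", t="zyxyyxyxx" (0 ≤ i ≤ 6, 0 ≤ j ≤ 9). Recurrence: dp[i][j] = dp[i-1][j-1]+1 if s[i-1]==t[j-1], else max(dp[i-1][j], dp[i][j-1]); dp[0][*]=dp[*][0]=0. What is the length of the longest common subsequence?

   ''  z  y  x  y  y  x  y  x  x
''  0  0  0  0  0  0  0  0  0  0
 z  0  1  1  1  1  1  1  1  1  1
 x  0  1  1  2  2  2  2  2  2  2
 z  0  1  1  2  2  2  2  2  2  2
 y  0  1  2  2  3  3  3  3  3  3
 x  0  1  2  3  3  3  4  4  4  4
 y  0  1  2  3  4  4  4  5  5  5

5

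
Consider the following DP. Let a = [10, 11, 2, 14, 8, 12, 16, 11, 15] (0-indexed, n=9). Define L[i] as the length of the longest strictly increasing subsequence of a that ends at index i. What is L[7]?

   i    0    1    2    3    4    5    6    7    8
a[i]   10   11    2   14    8   12   16   11   15
L[i]    1    2    1    3    2    3    4    3    4

3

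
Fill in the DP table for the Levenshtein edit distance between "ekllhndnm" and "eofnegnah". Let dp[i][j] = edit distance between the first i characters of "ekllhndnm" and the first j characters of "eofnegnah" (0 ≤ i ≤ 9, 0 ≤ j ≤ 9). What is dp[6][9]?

7

   ''  e  o  f  n  e  g  n  a  h
''  0  1  2  3  4  5  6  7  8  9
 e  1  0  1  2  3  4  5  6  7  8
 k  2  1  1  2  3  4  5  6  7  8
 l  3  2  2  2  3  4  5  6  7  8
 l  4  3  3  3  3  4  5  6  7  8
 h  5  4  4  4  4  4  5  6  7  7
 n  6  5  5  5  4  5  5  5  6  7
 d  7  6  6  6  5  5  6  6  6  7
 n  8  7  7  7  6  6  6  6  7  7
 m  9  8  8  8  7  7  7  7  7  8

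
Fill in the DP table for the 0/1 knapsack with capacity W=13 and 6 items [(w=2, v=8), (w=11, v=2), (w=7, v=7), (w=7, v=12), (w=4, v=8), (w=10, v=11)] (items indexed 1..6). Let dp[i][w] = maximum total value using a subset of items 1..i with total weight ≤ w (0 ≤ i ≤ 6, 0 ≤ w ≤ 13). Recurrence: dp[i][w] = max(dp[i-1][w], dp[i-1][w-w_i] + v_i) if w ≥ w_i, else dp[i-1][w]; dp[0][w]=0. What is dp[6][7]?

i\w   0   1   2   3   4   5   6   7   8   9  10  11  12  13
  0   0   0   0   0   0   0   0   0   0   0   0   0   0   0
  1   0   0   8   8   8   8   8   8   8   8   8   8   8   8
  2   0   0   8   8   8   8   8   8   8   8   8   8   8  10
  3   0   0   8   8   8   8   8   8   8  15  15  15  15  15
  4   0   0   8   8   8   8   8  12  12  20  20  20  20  20
  5   0   0   8   8   8   8  16  16  16  20  20  20  20  28
  6   0   0   8   8   8   8  16  16  16  20  20  20  20  28

16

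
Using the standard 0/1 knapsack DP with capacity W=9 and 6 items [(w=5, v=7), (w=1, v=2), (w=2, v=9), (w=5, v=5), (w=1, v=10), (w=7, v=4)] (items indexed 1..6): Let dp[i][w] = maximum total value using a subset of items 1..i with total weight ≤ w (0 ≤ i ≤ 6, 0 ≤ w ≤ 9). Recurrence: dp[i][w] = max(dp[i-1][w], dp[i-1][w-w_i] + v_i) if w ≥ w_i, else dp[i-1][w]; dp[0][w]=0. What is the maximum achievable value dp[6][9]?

i\w   0   1   2   3   4   5   6   7   8   9
  0   0   0   0   0   0   0   0   0   0   0
  1   0   0   0   0   0   7   7   7   7   7
  2   0   2   2   2   2   7   9   9   9   9
  3   0   2   9  11  11  11  11  16  18  18
  4   0   2   9  11  11  11  11  16  18  18
  5   0  10  12  19  21  21  21  21  26  28
  6   0  10  12  19  21  21  21  21  26  28

28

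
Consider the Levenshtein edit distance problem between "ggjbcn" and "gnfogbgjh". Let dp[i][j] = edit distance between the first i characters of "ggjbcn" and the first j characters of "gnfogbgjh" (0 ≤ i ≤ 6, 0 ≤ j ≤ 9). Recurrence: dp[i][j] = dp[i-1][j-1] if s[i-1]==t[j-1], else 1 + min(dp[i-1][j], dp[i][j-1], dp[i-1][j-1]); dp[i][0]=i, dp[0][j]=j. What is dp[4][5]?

   ''  g  n  f  o  g  b  g  j  h
''  0  1  2  3  4  5  6  7  8  9
 g  1  0  1  2  3  4  5  6  7  8
 g  2  1  1  2  3  3  4  5  6  7
 j  3  2  2  2  3  4  4  5  5  6
 b  4  3  3  3  3  4  4  5  6  6
 c  5  4  4  4  4  4  5  5  6  7
 n  6  5  4  5  5  5  5  6  6  7

4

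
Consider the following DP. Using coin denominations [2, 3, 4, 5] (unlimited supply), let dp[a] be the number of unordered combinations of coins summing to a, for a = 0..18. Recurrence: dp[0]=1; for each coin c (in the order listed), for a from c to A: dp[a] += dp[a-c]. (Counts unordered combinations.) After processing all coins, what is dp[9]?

after  coin     0     1     2     3     4     5     6     7     8     9    10    11    12    13    14    15    16    17    18
          2     1     0     1     0     1     0     1     0     1     0     1     0     1     0     1     0     1     0     1
          3     1     0     1     1     1     1     2     1     2     2     2     2     3     2     3     3     3     3     4
          4     1     0     1     1     2     1     3     2     4     3     5     4     7     5     8     7    10     8    12
          5     1     0     1     1     2     2     3     3     5     5     7     7    10    10    13    14    17    18    22

5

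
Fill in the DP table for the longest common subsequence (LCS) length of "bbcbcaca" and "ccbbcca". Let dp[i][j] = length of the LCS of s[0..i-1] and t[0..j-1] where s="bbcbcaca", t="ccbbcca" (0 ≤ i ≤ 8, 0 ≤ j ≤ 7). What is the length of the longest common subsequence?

5

   ''  c  c  b  b  c  c  a
''  0  0  0  0  0  0  0  0
 b  0  0  0  1  1  1  1  1
 b  0  0  0  1  2  2  2  2
 c  0  1  1  1  2  3  3  3
 b  0  1  1  2  2  3  3  3
 c  0  1  2  2  2  3  4  4
 a  0  1  2  2  2  3  4  5
 c  0  1  2  2  2  3  4  5
 a  0  1  2  2  2  3  4  5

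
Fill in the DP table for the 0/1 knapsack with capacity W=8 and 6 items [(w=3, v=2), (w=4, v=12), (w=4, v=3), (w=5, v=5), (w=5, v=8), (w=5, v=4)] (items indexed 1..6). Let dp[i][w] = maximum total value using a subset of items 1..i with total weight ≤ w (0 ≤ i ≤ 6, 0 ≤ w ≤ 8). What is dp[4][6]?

12

i\w   0   1   2   3   4   5   6   7   8
  0   0   0   0   0   0   0   0   0   0
  1   0   0   0   2   2   2   2   2   2
  2   0   0   0   2  12  12  12  14  14
  3   0   0   0   2  12  12  12  14  15
  4   0   0   0   2  12  12  12  14  15
  5   0   0   0   2  12  12  12  14  15
  6   0   0   0   2  12  12  12  14  15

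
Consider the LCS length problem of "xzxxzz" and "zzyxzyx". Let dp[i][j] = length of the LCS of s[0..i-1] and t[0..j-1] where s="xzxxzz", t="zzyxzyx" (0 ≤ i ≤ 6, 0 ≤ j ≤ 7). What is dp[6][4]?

2

   ''  z  z  y  x  z  y  x
''  0  0  0  0  0  0  0  0
 x  0  0  0  0  1  1  1  1
 z  0  1  1  1  1  2  2  2
 x  0  1  1  1  2  2  2  3
 x  0  1  1  1  2  2  2  3
 z  0  1  2  2  2  3  3  3
 z  0  1  2  2  2  3  3  3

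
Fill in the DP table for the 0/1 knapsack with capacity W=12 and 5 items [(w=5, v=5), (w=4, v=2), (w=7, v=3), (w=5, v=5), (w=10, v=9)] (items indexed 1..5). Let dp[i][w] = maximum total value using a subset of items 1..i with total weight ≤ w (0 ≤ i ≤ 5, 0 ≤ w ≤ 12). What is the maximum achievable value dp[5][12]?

i\w   0   1   2   3   4   5   6   7   8   9  10  11  12
  0   0   0   0   0   0   0   0   0   0   0   0   0   0
  1   0   0   0   0   0   5   5   5   5   5   5   5   5
  2   0   0   0   0   2   5   5   5   5   7   7   7   7
  3   0   0   0   0   2   5   5   5   5   7   7   7   8
  4   0   0   0   0   2   5   5   5   5   7  10  10  10
  5   0   0   0   0   2   5   5   5   5   7  10  10  10

10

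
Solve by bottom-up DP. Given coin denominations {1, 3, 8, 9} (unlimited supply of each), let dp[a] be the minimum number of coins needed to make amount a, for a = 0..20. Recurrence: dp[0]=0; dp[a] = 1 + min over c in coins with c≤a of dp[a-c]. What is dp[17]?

 a  0  1  2  3  4  5  6  7  8  9 10 11 12 13 14 15 16 17 18 19 20
dp  0  1  2  1  2  3  2  3  1  1  2  2  2  3  3  3  2  2  2  3  3

2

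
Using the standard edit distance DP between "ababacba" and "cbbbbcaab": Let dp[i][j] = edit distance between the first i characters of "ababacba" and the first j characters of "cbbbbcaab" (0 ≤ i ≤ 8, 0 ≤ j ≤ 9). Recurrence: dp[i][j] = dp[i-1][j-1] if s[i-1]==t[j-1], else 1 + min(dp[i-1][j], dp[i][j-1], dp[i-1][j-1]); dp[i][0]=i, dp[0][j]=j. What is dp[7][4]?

4

   ''  c  b  b  b  b  c  a  a  b
''  0  1  2  3  4  5  6  7  8  9
 a  1  1  2  3  4  5  6  6  7  8
 b  2  2  1  2  3  4  5  6  7  7
 a  3  3  2  2  3  4  5  5  6  7
 b  4  4  3  2  2  3  4  5  6  6
 a  5  5  4  3  3  3  4  4  5  6
 c  6  5  5  4  4  4  3  4  5  6
 b  7  6  5  5  4  4  4  4  5  5
 a  8  7  6  6  5  5  5  4  4  5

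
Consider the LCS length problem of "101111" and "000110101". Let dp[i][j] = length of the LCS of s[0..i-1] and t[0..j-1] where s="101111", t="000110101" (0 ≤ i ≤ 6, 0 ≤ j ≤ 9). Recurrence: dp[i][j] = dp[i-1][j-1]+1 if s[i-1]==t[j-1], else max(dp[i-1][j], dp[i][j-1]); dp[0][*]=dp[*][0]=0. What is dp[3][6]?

2

   ''  0  0  0  1  1  0  1  0  1
''  0  0  0  0  0  0  0  0  0  0
 1  0  0  0  0  1  1  1  1  1  1
 0  0  1  1  1  1  1  2  2  2  2
 1  0  1  1  1  2  2  2  3  3  3
 1  0  1  1  1  2  3  3  3  3  4
 1  0  1  1  1  2  3  3  4  4  4
 1  0  1  1  1  2  3  3  4  4  5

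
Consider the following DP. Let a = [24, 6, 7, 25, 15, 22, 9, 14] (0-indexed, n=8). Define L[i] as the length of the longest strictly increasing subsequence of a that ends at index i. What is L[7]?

   i    0    1    2    3    4    5    6    7
a[i]   24    6    7   25   15   22    9   14
L[i]    1    1    2    3    3    4    3    4

4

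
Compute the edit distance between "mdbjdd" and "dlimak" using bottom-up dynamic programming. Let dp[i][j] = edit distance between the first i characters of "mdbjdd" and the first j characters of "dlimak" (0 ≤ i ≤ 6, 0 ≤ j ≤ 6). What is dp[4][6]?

6

   ''  d  l  i  m  a  k
''  0  1  2  3  4  5  6
 m  1  1  2  3  3  4  5
 d  2  1  2  3  4  4  5
 b  3  2  2  3  4  5  5
 j  4  3  3  3  4  5  6
 d  5  4  4  4  4  5  6
 d  6  5  5  5  5  5  6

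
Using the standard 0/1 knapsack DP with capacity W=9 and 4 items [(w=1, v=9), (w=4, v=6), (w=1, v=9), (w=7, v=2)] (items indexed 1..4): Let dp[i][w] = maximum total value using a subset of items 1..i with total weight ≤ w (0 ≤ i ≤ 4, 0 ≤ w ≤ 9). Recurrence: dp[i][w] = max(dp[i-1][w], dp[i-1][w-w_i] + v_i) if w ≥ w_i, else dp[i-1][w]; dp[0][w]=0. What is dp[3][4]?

i\w   0   1   2   3   4   5   6   7   8   9
  0   0   0   0   0   0   0   0   0   0   0
  1   0   9   9   9   9   9   9   9   9   9
  2   0   9   9   9   9  15  15  15  15  15
  3   0   9  18  18  18  18  24  24  24  24
  4   0   9  18  18  18  18  24  24  24  24

18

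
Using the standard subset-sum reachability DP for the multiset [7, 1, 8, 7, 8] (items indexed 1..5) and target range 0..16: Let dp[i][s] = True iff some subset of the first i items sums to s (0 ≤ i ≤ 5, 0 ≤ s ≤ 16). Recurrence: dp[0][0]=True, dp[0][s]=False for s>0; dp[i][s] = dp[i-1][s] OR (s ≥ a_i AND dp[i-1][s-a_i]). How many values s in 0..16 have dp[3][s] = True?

7

i\s   0   1   2   3   4   5   6   7   8   9  10  11  12  13  14  15  16
  0   T   F   F   F   F   F   F   F   F   F   F   F   F   F   F   F   F
  1   T   F   F   F   F   F   F   T   F   F   F   F   F   F   F   F   F
  2   T   T   F   F   F   F   F   T   T   F   F   F   F   F   F   F   F
  3   T   T   F   F   F   F   F   T   T   T   F   F   F   F   F   T   T
  4   T   T   F   F   F   F   F   T   T   T   F   F   F   F   T   T   T
  5   T   T   F   F   F   F   F   T   T   T   F   F   F   F   T   T   T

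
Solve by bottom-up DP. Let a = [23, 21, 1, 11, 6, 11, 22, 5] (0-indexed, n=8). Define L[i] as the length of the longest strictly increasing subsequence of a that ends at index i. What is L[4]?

2

   i    0    1    2    3    4    5    6    7
a[i]   23   21    1   11    6   11   22    5
L[i]    1    1    1    2    2    3    4    2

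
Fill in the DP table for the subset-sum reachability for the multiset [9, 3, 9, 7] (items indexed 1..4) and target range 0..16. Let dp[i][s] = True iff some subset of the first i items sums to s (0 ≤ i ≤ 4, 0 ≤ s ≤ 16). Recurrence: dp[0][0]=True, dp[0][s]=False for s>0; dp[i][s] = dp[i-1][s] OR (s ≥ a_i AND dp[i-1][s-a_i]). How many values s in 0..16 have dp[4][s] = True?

7

i\s   0   1   2   3   4   5   6   7   8   9  10  11  12  13  14  15  16
  0   T   F   F   F   F   F   F   F   F   F   F   F   F   F   F   F   F
  1   T   F   F   F   F   F   F   F   F   T   F   F   F   F   F   F   F
  2   T   F   F   T   F   F   F   F   F   T   F   F   T   F   F   F   F
  3   T   F   F   T   F   F   F   F   F   T   F   F   T   F   F   F   F
  4   T   F   F   T   F   F   F   T   F   T   T   F   T   F   F   F   T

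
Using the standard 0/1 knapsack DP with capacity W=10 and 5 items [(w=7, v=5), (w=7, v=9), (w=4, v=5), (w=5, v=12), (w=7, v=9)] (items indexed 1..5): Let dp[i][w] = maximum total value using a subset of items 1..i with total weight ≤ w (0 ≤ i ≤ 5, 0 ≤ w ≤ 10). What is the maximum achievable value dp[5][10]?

i\w   0   1   2   3   4   5   6   7   8   9  10
  0   0   0   0   0   0   0   0   0   0   0   0
  1   0   0   0   0   0   0   0   5   5   5   5
  2   0   0   0   0   0   0   0   9   9   9   9
  3   0   0   0   0   5   5   5   9   9   9   9
  4   0   0   0   0   5  12  12  12  12  17  17
  5   0   0   0   0   5  12  12  12  12  17  17

17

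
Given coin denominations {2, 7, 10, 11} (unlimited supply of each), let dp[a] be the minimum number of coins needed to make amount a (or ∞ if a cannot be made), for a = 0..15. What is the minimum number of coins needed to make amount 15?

3

 a  0  1  2  3  4  5  6  7  8  9 10 11 12 13 14 15
dp  0  -  1  -  2  -  3  1  4  2  1  1  2  2  2  3
(- denotes ∞ / unreachable)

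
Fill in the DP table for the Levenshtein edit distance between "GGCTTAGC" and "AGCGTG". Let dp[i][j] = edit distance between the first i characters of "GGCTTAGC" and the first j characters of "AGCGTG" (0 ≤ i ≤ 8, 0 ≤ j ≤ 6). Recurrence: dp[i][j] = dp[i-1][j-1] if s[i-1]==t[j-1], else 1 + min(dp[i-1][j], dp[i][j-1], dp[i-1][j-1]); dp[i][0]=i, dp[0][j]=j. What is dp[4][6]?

   ''  A  G  C  G  T  G
''  0  1  2  3  4  5  6
 G  1  1  1  2  3  4  5
 G  2  2  1  2  2  3  4
 C  3  3  2  1  2  3  4
 T  4  4  3  2  2  2  3
 T  5  5  4  3  3  2  3
 A  6  5  5  4  4  3  3
 G  7  6  5  5  4  4  3
 C  8  7  6  5  5  5  4

3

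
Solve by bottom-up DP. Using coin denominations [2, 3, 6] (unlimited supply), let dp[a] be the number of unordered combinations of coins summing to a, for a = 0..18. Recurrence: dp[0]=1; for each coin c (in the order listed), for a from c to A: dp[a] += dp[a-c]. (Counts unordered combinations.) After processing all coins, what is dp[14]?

after  coin     0     1     2     3     4     5     6     7     8     9    10    11    12    13    14    15    16    17    18
          2     1     0     1     0     1     0     1     0     1     0     1     0     1     0     1     0     1     0     1
          3     1     0     1     1     1     1     2     1     2     2     2     2     3     2     3     3     3     3     4
          6     1     0     1     1     1     1     3     1     3     3     3     3     6     3     6     6     6     6    10

6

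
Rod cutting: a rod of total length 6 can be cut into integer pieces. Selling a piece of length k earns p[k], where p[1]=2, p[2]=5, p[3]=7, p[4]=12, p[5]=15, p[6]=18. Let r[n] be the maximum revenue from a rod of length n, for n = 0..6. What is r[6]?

18

   n    0    1    2    3    4    5    6
r[n]    0    2    5    7   12   15   18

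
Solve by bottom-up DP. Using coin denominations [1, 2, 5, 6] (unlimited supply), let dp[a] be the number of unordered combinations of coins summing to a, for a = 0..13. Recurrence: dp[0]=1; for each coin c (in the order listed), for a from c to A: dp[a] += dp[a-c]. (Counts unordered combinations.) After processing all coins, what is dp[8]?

9

after  coin     0     1     2     3     4     5     6     7     8     9    10    11    12    13
          1     1     1     1     1     1     1     1     1     1     1     1     1     1     1
          2     1     1     2     2     3     3     4     4     5     5     6     6     7     7
          5     1     1     2     2     3     4     5     6     7     8    10    11    13    14
          6     1     1     2     2     3     4     6     7     9    10    13    15    19    21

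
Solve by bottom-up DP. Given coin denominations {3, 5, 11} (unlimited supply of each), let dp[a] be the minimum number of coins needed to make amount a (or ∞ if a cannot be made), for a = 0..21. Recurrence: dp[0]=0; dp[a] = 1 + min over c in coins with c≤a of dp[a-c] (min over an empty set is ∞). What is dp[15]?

 a  0  1  2  3  4  5  6  7  8  9 10 11 12 13 14 15 16 17 18 19 20 21
dp  0  -  -  1  -  1  2  -  2  3  2  1  4  3  2  3  2  3  4  3  4  3
(- denotes ∞ / unreachable)

3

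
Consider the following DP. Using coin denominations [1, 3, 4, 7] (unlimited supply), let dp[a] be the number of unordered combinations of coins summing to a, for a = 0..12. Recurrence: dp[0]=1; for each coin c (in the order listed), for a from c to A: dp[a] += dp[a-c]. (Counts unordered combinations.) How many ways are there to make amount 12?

after  coin     0     1     2     3     4     5     6     7     8     9    10    11    12
          1     1     1     1     1     1     1     1     1     1     1     1     1     1
          3     1     1     1     2     2     2     3     3     3     4     4     4     5
          4     1     1     1     2     3     3     4     5     6     7     8     9    11
          7     1     1     1     2     3     3     4     6     7     8    10    12    14

14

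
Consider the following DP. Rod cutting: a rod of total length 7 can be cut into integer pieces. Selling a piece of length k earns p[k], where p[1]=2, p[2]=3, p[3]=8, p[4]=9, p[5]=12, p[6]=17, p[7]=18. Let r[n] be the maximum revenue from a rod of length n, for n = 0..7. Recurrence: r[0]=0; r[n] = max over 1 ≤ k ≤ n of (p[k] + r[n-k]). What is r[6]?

17

   n    0    1    2    3    4    5    6    7
r[n]    0    2    4    8   10   12   17   19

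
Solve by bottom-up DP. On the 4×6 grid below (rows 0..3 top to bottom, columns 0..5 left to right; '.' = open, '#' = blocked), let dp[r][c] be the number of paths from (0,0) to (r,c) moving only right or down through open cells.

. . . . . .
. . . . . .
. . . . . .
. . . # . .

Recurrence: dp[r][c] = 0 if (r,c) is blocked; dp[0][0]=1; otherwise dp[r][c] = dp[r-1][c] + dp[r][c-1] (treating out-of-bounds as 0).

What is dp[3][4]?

15

r\c   0   1   2   3   4   5
  0   1   1   1   1   1   1
  1   1   2   3   4   5   6
  2   1   3   6  10  15  21
  3   1   4  10   0  15  36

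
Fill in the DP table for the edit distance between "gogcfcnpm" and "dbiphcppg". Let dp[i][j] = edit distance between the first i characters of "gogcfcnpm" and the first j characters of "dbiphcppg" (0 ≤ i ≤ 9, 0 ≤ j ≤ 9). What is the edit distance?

   ''  d  b  i  p  h  c  p  p  g
''  0  1  2  3  4  5  6  7  8  9
 g  1  1  2  3  4  5  6  7  8  8
 o  2  2  2  3  4  5  6  7  8  9
 g  3  3  3  3  4  5  6  7  8  8
 c  4  4  4  4  4  5  5  6  7  8
 f  5  5  5  5  5  5  6  6  7  8
 c  6  6  6  6  6  6  5  6  7  8
 n  7  7  7  7  7  7  6  6  7  8
 p  8  8  8  8  7  8  7  6  6  7
 m  9  9  9  9  8  8  8  7  7  7

7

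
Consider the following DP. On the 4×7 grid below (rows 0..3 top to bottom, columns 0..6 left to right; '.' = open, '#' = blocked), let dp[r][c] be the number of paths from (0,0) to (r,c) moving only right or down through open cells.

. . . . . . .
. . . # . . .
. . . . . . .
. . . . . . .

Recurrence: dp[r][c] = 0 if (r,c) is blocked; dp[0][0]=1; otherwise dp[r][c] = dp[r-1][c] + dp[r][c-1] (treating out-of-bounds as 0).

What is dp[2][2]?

r\c   0   1   2   3   4   5   6
  0   1   1   1   1   1   1   1
  1   1   2   3   0   1   2   3
  2   1   3   6   6   7   9  12
  3   1   4  10  16  23  32  44

6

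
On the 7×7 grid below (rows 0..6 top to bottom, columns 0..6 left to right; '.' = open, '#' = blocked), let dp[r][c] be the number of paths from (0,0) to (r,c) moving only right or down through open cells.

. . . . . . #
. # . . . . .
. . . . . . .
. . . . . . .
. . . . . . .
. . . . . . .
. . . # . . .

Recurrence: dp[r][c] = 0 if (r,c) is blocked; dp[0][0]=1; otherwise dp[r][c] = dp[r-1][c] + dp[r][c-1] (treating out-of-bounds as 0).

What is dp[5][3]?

r\c   0   1   2   3   4   5   6
  0   1   1   1   1   1   1   0
  1   1   0   1   2   3   4   4
  2   1   1   2   4   7  11  15
  3   1   2   4   8  15  26  41
  4   1   3   7  15  30  56  97
  5   1   4  11  26  56 112 209
  6   1   5  16   0  56 168 377

26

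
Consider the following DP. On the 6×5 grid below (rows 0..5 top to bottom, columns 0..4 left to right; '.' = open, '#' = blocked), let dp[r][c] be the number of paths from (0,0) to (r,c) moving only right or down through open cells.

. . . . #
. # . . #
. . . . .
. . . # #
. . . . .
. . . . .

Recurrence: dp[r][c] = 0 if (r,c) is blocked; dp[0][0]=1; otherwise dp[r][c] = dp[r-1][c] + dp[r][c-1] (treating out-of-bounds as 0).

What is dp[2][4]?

r\c   0   1   2   3   4
  0   1   1   1   1   0
  1   1   0   1   2   0
  2   1   1   2   4   4
  3   1   2   4   0   0
  4   1   3   7   7   7
  5   1   4  11  18  25

4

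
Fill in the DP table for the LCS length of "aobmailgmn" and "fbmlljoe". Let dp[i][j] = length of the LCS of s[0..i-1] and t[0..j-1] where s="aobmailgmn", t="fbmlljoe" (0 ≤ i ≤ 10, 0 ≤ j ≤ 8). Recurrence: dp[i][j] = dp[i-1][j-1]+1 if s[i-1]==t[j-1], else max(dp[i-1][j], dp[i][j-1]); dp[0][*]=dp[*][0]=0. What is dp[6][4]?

2

   ''  f  b  m  l  l  j  o  e
''  0  0  0  0  0  0  0  0  0
 a  0  0  0  0  0  0  0  0  0
 o  0  0  0  0  0  0  0  1  1
 b  0  0  1  1  1  1  1  1  1
 m  0  0  1  2  2  2  2  2  2
 a  0  0  1  2  2  2  2  2  2
 i  0  0  1  2  2  2  2  2  2
 l  0  0  1  2  3  3  3  3  3
 g  0  0  1  2  3  3  3  3  3
 m  0  0  1  2  3  3  3  3  3
 n  0  0  1  2  3  3  3  3  3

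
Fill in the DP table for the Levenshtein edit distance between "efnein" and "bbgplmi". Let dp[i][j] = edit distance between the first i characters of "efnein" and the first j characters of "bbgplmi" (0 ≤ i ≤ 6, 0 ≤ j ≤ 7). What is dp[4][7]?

7

   ''  b  b  g  p  l  m  i
''  0  1  2  3  4  5  6  7
 e  1  1  2  3  4  5  6  7
 f  2  2  2  3  4  5  6  7
 n  3  3  3  3  4  5  6  7
 e  4  4  4  4  4  5  6  7
 i  5  5  5  5  5  5  6  6
 n  6  6  6  6  6  6  6  7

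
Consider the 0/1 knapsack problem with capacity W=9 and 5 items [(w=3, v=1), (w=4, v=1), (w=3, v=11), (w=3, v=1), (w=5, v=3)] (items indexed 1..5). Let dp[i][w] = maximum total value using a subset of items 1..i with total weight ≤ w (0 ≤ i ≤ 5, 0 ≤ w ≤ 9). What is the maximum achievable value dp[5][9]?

i\w   0   1   2   3   4   5   6   7   8   9
  0   0   0   0   0   0   0   0   0   0   0
  1   0   0   0   1   1   1   1   1   1   1
  2   0   0   0   1   1   1   1   2   2   2
  3   0   0   0  11  11  11  12  12  12  12
  4   0   0   0  11  11  11  12  12  12  13
  5   0   0   0  11  11  11  12  12  14  14

14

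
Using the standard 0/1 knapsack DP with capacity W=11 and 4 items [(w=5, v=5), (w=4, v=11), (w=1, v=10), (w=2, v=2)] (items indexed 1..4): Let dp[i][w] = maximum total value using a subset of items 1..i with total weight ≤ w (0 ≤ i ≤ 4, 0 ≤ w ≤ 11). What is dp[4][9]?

i\w   0   1   2   3   4   5   6   7   8   9  10  11
  0   0   0   0   0   0   0   0   0   0   0   0   0
  1   0   0   0   0   0   5   5   5   5   5   5   5
  2   0   0   0   0  11  11  11  11  11  16  16  16
  3   0  10  10  10  11  21  21  21  21  21  26  26
  4   0  10  10  12  12  21  21  23  23  23  26  26

23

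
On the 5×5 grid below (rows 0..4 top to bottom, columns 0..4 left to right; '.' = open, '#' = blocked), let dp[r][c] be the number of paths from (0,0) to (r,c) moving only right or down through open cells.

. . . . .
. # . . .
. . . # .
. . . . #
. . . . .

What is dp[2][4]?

3

r\c   0   1   2   3   4
  0   1   1   1   1   1
  1   1   0   1   2   3
  2   1   1   2   0   3
  3   1   2   4   4   0
  4   1   3   7  11  11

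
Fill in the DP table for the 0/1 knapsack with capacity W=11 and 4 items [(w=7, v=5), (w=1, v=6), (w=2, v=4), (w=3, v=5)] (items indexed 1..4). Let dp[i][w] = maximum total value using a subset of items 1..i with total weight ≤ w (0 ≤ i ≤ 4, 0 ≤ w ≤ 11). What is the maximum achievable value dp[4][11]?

i\w   0   1   2   3   4   5   6   7   8   9  10  11
  0   0   0   0   0   0   0   0   0   0   0   0   0
  1   0   0   0   0   0   0   0   5   5   5   5   5
  2   0   6   6   6   6   6   6   6  11  11  11  11
  3   0   6   6  10  10  10  10  10  11  11  15  15
  4   0   6   6  10  11  11  15  15  15  15  15  16

16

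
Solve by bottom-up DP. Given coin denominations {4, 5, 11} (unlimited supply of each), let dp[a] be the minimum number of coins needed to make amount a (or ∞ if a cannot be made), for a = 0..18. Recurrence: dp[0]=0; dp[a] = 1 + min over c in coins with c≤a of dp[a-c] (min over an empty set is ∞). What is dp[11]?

1

 a  0  1  2  3  4  5  6  7  8  9 10 11 12 13 14 15 16 17 18
dp  0  -  -  -  1  1  -  -  2  2  2  1  3  3  3  2  2  4  4
(- denotes ∞ / unreachable)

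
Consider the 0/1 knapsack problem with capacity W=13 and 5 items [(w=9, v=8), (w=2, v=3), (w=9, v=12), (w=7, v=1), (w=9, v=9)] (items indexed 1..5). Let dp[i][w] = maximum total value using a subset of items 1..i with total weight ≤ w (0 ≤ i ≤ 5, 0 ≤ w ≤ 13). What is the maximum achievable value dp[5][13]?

15

i\w   0   1   2   3   4   5   6   7   8   9  10  11  12  13
  0   0   0   0   0   0   0   0   0   0   0   0   0   0   0
  1   0   0   0   0   0   0   0   0   0   8   8   8   8   8
  2   0   0   3   3   3   3   3   3   3   8   8  11  11  11
  3   0   0   3   3   3   3   3   3   3  12  12  15  15  15
  4   0   0   3   3   3   3   3   3   3  12  12  15  15  15
  5   0   0   3   3   3   3   3   3   3  12  12  15  15  15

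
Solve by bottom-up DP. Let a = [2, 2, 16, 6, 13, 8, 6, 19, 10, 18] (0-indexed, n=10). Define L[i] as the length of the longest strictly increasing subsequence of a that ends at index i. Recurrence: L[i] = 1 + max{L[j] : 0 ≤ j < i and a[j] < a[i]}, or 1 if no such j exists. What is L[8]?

4

   i    0    1    2    3    4    5    6    7    8    9
a[i]    2    2   16    6   13    8    6   19   10   18
L[i]    1    1    2    2    3    3    2    4    4    5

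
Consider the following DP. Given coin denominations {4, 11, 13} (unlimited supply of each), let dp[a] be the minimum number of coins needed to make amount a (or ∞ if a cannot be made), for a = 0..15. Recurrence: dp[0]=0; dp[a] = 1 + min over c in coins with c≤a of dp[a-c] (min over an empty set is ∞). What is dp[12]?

3

 a  0  1  2  3  4  5  6  7  8  9 10 11 12 13 14 15
dp  0  -  -  -  1  -  -  -  2  -  -  1  3  1  -  2
(- denotes ∞ / unreachable)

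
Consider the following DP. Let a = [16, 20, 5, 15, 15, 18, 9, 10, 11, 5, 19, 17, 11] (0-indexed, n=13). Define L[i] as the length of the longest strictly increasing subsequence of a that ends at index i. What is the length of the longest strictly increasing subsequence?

   i    0    1    2    3    4    5    6    7    8    9   10   11   12
a[i]   16   20    5   15   15   18    9   10   11    5   19   17   11
L[i]    1    2    1    2    2    3    2    3    4    1    5    5    4

5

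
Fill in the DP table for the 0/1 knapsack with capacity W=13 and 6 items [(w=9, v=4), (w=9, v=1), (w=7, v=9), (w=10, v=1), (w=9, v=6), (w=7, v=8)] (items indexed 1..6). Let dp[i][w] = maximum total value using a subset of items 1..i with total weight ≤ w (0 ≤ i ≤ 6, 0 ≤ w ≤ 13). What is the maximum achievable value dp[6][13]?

i\w   0   1   2   3   4   5   6   7   8   9  10  11  12  13
  0   0   0   0   0   0   0   0   0   0   0   0   0   0   0
  1   0   0   0   0   0   0   0   0   0   4   4   4   4   4
  2   0   0   0   0   0   0   0   0   0   4   4   4   4   4
  3   0   0   0   0   0   0   0   9   9   9   9   9   9   9
  4   0   0   0   0   0   0   0   9   9   9   9   9   9   9
  5   0   0   0   0   0   0   0   9   9   9   9   9   9   9
  6   0   0   0   0   0   0   0   9   9   9   9   9   9   9

9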